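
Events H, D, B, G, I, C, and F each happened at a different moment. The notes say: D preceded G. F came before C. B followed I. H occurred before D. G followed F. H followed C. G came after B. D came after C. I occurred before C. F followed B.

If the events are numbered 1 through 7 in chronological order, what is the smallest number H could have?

5

B, C, F, and I must all come before H — 4 forced predecessors.
Nothing else is forced ahead of H, so its earliest slot is position 4 + 1 = 5.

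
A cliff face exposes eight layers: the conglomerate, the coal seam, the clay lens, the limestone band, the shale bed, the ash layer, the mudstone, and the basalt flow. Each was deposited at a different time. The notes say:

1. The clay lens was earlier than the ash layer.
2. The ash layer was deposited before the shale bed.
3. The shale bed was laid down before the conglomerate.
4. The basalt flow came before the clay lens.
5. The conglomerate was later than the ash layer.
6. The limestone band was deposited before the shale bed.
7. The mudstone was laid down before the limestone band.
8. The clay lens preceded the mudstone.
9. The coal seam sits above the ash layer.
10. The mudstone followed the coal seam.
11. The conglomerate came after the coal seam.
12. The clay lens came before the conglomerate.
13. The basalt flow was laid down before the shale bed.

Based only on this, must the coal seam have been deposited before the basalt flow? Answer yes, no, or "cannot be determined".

no

Tracing the constraints gives the basalt flow → the clay lens → the ash layer → the coal seam, so the basalt flow must come before the coal seam.
That means the coal seam cannot be before the basalt flow.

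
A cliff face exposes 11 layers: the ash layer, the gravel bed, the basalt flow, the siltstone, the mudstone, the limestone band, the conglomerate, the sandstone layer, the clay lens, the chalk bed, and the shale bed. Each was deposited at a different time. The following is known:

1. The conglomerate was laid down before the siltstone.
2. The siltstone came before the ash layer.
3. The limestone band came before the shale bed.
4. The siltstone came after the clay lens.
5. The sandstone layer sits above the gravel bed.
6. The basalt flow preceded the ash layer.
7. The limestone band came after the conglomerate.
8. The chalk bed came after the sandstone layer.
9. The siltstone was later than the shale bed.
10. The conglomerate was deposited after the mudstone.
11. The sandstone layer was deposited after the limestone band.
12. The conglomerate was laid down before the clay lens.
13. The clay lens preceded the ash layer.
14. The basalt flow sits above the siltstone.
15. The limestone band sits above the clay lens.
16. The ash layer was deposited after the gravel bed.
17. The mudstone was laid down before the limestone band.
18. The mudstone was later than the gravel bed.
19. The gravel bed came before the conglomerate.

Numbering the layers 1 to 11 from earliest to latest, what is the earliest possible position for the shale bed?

6

The clay lens, the conglomerate, the gravel bed, the limestone band, and the mudstone must all come before the shale bed — 5 forced predecessors.
Nothing else is forced ahead of the shale bed, so its earliest slot is position 5 + 1 = 6.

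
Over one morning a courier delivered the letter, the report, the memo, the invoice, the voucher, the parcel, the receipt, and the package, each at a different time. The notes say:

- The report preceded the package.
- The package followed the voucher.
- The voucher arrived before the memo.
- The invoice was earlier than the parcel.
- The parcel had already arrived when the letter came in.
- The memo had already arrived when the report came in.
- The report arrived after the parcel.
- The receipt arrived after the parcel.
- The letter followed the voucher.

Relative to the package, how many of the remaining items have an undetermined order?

2

Forced before the package: the invoice, the memo, the parcel, the report, and the voucher.
That leaves the letter and the receipt with no forced order relative to the package — 2.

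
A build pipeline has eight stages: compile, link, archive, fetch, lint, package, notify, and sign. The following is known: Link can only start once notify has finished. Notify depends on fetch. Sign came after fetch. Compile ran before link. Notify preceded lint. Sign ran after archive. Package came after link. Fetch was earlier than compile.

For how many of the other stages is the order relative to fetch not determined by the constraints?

Forced after fetch: compile, link, lint, notify, package, and sign.
That leaves archive with no forced order relative to fetch — 1.

1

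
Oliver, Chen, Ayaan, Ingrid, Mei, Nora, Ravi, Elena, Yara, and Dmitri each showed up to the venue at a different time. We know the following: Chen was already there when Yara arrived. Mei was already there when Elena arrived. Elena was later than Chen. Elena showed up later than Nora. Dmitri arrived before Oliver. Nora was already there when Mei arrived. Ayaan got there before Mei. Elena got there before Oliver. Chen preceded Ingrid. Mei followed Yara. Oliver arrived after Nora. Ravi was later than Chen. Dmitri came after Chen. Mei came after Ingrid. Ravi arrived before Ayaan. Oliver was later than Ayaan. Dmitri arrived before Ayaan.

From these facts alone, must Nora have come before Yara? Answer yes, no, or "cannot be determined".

cannot be determined

No chain of stated constraints runs from Nora to Yara, and none runs from Yara to Nora either.
So the relative order of Nora and Yara is not fixed by the given facts.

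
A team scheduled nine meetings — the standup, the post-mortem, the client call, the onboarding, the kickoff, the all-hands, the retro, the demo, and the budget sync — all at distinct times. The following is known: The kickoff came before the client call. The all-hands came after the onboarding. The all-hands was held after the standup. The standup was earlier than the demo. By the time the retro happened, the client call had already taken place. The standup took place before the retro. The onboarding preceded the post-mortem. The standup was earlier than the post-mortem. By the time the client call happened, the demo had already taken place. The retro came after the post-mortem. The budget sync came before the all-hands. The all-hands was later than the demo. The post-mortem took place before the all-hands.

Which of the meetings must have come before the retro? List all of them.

the client call, the demo, the kickoff, the onboarding, the post-mortem, the standup

Directly stated before the retro: the client call, the post-mortem, and the standup.
The demo reaches the retro via the demo → the client call → the retro.
The kickoff reaches the retro via the kickoff → the client call → the retro.
The onboarding reaches the retro via the onboarding → the post-mortem → the retro.
No chain forces the all-hands (or any of the others) ahead of the retro.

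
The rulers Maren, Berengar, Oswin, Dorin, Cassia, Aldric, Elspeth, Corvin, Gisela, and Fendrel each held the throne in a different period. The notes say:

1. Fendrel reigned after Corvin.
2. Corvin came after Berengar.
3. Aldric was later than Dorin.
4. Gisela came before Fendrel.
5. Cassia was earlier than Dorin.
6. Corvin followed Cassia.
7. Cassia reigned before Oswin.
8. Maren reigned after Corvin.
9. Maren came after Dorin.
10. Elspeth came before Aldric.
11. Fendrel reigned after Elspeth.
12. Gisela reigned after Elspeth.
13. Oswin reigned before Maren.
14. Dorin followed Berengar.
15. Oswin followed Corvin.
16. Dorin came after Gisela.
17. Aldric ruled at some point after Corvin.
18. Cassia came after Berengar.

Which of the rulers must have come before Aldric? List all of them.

Berengar, Cassia, Corvin, Dorin, Elspeth, Gisela

Directly stated before Aldric: Corvin, Dorin, and Elspeth.
Berengar reaches Aldric via Berengar → Dorin → Aldric.
Cassia reaches Aldric via Cassia → Corvin → Aldric.
Gisela reaches Aldric via Gisela → Dorin → Aldric.
No chain forces Oswin (or any of the others) ahead of Aldric.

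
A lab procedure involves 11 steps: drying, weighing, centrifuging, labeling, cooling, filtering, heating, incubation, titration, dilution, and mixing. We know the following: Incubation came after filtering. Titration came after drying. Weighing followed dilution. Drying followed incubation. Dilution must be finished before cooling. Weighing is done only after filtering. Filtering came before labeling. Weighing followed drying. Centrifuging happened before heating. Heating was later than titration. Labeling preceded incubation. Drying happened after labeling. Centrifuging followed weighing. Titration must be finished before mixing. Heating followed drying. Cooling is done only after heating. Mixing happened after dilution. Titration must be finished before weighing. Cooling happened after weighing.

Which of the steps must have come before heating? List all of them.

Directly stated before heating: centrifuging, drying, and titration.
Dilution reaches heating via dilution → weighing → centrifuging → heating.
Filtering reaches heating via filtering → incubation → drying → heating.
Incubation reaches heating via incubation → drying → heating.
Likewise labeling and weighing each reach heating by chaining the stated constraints.

centrifuging, dilution, drying, filtering, incubation, labeling, titration, weighing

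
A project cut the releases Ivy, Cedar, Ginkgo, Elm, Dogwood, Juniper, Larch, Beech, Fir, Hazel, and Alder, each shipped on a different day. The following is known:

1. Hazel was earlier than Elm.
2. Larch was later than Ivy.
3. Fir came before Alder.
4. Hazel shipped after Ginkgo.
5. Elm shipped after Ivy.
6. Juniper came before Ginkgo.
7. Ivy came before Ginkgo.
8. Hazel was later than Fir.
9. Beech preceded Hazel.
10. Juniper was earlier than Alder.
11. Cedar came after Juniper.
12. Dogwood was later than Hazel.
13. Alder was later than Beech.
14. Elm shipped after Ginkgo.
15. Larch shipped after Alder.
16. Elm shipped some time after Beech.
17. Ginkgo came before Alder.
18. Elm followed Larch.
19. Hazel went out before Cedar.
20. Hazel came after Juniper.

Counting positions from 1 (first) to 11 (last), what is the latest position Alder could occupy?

9

Alder must come before Elm and Larch — 2 releases forced after it.
Everything else can be placed before Alder in some valid order, so Alder can sit as late as position 11 − 2 = 9.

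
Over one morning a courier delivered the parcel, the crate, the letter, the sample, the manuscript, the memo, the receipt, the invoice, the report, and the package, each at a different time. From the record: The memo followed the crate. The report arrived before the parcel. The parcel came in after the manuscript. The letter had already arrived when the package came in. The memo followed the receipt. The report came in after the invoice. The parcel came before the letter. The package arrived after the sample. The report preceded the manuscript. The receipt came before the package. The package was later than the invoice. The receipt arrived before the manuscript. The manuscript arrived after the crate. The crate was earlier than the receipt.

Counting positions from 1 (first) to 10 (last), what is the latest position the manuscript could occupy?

The manuscript must come before the letter, the package, and the parcel — 3 items forced after it.
Everything else can be placed before the manuscript in some valid order, so the manuscript can sit as late as position 10 − 3 = 7.

7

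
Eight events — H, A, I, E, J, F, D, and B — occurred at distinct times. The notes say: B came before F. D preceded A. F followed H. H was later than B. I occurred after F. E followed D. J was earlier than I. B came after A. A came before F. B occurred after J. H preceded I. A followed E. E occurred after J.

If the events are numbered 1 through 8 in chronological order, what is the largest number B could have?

B must come before F, H, and I — 3 events forced after it.
Everything else can be placed before B in some valid order, so B can sit as late as position 8 − 3 = 5.

5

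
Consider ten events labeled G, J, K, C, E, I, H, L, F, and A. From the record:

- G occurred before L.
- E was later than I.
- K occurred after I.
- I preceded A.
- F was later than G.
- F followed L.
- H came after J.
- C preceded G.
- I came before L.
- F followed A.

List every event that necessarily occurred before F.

Directly stated before F: A, G, and L.
C reaches F via C → G → F.
I reaches F via I → L → F.

A, C, G, I, L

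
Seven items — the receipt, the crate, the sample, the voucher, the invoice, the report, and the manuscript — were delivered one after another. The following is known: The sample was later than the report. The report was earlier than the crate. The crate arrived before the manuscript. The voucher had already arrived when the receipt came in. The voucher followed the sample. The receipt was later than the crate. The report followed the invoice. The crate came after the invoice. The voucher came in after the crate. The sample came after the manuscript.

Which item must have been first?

the invoice

The invoice has a chain of constraints placing it before every other item, so the invoice must be first.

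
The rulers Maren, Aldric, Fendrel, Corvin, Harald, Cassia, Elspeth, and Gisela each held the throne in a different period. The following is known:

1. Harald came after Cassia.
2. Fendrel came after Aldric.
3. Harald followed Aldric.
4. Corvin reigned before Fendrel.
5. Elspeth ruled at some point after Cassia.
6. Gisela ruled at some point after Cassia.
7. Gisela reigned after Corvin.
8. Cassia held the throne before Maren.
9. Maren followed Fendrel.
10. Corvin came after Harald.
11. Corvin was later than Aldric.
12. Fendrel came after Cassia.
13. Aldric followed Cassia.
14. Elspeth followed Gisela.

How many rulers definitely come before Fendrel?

Directly stated before Fendrel: Aldric, Cassia, and Corvin.
Harald reaches Fendrel via Harald → Corvin → Fendrel.
No chain forces Elspeth (or any of the others) ahead of Fendrel.
That's Aldric, Cassia, Corvin, and Harald — 4 in all.

4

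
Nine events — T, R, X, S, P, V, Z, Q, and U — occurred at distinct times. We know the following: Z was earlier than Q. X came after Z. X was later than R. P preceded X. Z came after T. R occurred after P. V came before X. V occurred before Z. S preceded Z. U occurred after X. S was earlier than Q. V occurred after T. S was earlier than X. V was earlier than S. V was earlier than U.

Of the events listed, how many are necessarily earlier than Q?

4

Directly stated before Q: S and Z.
T reaches Q via T → Z → Q.
V reaches Q via V → Z → Q.
No chain forces X (or any of the others) ahead of Q.
That's S, T, V, and Z — 4 in all.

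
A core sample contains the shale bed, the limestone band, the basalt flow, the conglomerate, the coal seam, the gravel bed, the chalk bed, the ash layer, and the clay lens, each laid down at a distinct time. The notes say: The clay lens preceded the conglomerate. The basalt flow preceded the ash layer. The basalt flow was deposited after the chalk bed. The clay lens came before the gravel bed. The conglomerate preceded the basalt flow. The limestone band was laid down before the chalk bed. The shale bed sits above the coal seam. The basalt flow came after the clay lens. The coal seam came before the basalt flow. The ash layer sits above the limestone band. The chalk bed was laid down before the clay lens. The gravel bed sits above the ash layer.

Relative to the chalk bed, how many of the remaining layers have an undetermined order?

Forced before the chalk bed: the limestone band; forced after the chalk bed: the ash layer, the basalt flow, the clay lens, the conglomerate, and the gravel bed.
That leaves the coal seam and the shale bed with no forced order relative to the chalk bed — 2.

2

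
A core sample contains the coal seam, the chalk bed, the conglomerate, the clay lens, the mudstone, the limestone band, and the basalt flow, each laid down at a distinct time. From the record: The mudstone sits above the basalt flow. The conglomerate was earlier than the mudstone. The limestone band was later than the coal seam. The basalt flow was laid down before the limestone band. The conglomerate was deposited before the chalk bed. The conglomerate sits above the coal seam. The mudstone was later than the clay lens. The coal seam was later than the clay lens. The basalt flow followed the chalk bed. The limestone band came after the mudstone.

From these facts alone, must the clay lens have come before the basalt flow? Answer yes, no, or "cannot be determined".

yes

Chain the constraints: the clay lens → the coal seam → the conglomerate → the chalk bed → the basalt flow. Each link is directly stated, so the clay lens comes before the basalt flow.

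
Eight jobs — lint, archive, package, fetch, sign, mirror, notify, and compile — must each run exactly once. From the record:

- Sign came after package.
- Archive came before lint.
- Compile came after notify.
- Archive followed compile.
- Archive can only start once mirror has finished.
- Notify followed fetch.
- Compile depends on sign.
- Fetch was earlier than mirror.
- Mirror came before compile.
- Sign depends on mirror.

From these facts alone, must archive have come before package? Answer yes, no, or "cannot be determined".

Tracing the constraints gives package → sign → compile → archive, so package must come before archive.
That means archive cannot be before package.

no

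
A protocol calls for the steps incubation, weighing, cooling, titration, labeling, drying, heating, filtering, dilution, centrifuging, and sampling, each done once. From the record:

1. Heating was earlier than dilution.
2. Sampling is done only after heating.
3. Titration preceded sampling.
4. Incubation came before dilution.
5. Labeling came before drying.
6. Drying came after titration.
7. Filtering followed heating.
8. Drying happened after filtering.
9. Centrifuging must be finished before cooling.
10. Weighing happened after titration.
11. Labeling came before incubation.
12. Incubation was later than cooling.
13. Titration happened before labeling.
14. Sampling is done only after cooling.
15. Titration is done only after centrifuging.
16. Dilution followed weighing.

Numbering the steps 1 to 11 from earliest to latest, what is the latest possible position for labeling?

Labeling must come before dilution, drying, and incubation — 3 steps forced after it.
Everything else can be placed before labeling in some valid order, so labeling can sit as late as position 11 − 3 = 8.

8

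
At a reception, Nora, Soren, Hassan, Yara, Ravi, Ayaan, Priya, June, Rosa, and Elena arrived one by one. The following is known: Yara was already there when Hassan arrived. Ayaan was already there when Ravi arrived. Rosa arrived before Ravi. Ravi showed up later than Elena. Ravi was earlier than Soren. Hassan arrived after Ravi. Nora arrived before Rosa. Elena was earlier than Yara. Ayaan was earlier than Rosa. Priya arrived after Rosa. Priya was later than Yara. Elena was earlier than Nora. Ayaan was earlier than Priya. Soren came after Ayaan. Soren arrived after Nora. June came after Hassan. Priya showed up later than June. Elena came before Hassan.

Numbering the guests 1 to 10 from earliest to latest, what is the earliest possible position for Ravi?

5

Ayaan, Elena, Nora, and Rosa must all come before Ravi — 4 forced predecessors.
Nothing else is forced ahead of Ravi, so their earliest slot is position 4 + 1 = 5.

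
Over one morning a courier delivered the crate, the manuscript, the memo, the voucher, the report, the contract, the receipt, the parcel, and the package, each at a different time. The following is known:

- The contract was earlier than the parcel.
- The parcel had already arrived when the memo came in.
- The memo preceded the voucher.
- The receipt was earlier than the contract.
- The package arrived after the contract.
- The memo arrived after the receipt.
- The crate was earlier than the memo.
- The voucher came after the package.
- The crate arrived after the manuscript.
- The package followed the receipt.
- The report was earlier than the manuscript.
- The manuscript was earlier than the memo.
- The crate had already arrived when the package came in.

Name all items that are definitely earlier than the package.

Directly stated before the package: the contract, the crate, and the receipt.
The manuscript reaches the package via the manuscript → the crate → the package.
The report reaches the package via the report → the manuscript → the crate → the package.
No chain forces the voucher (or any of the others) ahead of the package.

the contract, the crate, the manuscript, the receipt, the report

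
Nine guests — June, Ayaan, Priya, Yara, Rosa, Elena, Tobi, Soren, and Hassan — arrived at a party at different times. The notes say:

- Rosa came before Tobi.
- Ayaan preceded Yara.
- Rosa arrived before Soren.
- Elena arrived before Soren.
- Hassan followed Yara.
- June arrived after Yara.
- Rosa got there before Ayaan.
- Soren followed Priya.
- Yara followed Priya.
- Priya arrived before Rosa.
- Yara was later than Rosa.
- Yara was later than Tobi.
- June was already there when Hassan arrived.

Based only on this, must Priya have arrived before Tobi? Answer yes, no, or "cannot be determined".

yes

Chain the constraints: Priya → Rosa → Tobi. Each link is directly stated, so Priya comes before Tobi.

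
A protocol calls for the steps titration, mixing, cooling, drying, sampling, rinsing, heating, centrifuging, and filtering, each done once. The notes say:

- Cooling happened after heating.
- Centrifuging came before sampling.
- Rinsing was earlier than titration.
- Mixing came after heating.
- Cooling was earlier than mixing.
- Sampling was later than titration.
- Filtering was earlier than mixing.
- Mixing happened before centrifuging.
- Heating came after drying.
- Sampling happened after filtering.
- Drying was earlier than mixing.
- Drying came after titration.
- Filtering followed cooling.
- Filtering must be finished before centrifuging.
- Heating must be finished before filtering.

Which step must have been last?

sampling

Every other step has a chain of constraints placing it before sampling, so sampling is last.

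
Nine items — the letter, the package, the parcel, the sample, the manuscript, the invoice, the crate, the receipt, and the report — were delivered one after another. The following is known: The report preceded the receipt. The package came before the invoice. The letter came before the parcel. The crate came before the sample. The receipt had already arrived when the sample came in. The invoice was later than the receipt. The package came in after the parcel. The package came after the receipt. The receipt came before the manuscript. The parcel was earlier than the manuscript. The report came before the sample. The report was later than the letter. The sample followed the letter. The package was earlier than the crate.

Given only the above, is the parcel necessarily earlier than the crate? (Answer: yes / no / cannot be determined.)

yes

Chain the constraints: the parcel → the package → the crate. Each link is directly stated, so the parcel comes before the crate.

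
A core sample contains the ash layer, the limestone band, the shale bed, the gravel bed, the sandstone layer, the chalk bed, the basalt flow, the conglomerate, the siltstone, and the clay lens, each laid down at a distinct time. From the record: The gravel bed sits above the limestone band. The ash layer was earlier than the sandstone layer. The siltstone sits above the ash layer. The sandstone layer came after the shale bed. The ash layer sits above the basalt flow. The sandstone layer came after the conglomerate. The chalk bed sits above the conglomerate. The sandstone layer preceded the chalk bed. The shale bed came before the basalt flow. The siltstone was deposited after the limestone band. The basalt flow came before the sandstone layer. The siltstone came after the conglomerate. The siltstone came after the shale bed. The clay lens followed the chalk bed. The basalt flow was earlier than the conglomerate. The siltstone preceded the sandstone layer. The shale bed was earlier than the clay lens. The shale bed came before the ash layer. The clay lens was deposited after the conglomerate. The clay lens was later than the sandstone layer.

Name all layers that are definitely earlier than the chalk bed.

the ash layer, the basalt flow, the conglomerate, the limestone band, the sandstone layer, the shale bed, the siltstone

Directly stated before the chalk bed: the conglomerate and the sandstone layer.
The ash layer reaches the chalk bed via the ash layer → the sandstone layer → the chalk bed.
The basalt flow reaches the chalk bed via the basalt flow → the sandstone layer → the chalk bed.
The limestone band reaches the chalk bed via the limestone band → the siltstone → the sandstone layer → the chalk bed.
Likewise the shale bed and the siltstone each reach the chalk bed by chaining the stated constraints.
No chain forces the clay lens (or any of the others) ahead of the chalk bed.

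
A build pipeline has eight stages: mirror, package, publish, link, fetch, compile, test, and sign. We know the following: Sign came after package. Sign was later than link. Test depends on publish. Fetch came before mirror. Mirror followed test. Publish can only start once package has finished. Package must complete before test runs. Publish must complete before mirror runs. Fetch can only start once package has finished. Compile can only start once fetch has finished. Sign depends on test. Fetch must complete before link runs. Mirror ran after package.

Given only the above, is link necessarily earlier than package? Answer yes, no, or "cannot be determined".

no

Tracing the constraints gives package → fetch → link, so package must come before link.
That means link cannot be before package.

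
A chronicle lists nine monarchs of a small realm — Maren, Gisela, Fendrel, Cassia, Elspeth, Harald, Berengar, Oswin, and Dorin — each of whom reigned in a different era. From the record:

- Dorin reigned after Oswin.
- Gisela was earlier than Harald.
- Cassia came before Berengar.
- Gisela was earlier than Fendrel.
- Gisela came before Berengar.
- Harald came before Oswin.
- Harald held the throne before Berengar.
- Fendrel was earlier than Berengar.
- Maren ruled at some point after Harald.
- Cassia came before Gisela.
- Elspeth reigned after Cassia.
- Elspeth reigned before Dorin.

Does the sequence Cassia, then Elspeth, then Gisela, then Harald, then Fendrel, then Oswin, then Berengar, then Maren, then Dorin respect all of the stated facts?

yes

Check each stated constraint against the proposed order — e.g. Cassia is ahead of Berengar; Elspeth is ahead of Dorin. Every pair is in the required order; nothing is violated.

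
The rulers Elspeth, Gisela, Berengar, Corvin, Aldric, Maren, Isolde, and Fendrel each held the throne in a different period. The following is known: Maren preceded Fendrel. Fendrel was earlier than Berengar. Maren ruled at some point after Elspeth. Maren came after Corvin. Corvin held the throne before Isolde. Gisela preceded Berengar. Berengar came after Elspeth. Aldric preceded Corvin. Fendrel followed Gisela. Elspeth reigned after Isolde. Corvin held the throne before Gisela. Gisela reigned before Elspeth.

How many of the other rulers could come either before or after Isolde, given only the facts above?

Forced before Isolde: Aldric and Corvin; forced after Isolde: Berengar, Elspeth, Fendrel, and Maren.
That leaves Gisela with no forced order relative to Isolde — 1.

1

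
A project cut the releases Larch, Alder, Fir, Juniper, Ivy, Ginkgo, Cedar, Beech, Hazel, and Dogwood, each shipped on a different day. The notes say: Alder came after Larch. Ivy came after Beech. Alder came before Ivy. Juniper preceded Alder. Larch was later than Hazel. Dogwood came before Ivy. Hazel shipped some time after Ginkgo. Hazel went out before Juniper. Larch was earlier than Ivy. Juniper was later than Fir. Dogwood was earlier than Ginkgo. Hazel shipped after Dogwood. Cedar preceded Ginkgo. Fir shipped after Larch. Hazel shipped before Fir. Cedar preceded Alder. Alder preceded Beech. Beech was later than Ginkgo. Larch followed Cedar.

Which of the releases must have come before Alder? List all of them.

Cedar, Dogwood, Fir, Ginkgo, Hazel, Juniper, Larch

Directly stated before Alder: Cedar, Juniper, and Larch.
Dogwood reaches Alder via Dogwood → Hazel → Juniper → Alder.
Fir reaches Alder via Fir → Juniper → Alder.
Ginkgo reaches Alder via Ginkgo → Hazel → Juniper → Alder.
Likewise Hazel reaches Alder by chaining the stated constraints.
No chain forces Beech (or any of the others) ahead of Alder.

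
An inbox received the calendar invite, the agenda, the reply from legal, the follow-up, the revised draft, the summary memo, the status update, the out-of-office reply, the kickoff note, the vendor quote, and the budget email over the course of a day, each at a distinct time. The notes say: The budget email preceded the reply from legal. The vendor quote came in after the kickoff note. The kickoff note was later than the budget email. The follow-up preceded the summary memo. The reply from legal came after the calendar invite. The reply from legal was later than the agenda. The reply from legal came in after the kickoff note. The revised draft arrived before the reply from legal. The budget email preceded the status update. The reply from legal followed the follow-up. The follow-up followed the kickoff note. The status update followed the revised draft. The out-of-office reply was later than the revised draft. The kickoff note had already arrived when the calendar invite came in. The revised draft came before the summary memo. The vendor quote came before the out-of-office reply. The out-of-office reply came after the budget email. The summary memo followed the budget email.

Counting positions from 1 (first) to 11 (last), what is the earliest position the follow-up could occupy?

3

The budget email and the kickoff note must both come before the follow-up — 2 forced predecessors.
Nothing else is forced ahead of the follow-up, so its earliest slot is position 2 + 1 = 3.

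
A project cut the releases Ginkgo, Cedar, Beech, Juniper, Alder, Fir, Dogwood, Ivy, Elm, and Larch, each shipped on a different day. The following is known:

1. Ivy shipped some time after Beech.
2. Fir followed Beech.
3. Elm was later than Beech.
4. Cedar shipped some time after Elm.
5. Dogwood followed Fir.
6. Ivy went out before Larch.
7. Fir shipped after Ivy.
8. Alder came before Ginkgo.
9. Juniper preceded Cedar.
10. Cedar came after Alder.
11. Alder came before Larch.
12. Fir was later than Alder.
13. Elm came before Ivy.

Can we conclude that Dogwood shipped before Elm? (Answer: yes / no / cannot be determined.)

no

Tracing the constraints gives Elm → Ivy → Fir → Dogwood, so Elm must come before Dogwood.
That means Dogwood cannot be before Elm.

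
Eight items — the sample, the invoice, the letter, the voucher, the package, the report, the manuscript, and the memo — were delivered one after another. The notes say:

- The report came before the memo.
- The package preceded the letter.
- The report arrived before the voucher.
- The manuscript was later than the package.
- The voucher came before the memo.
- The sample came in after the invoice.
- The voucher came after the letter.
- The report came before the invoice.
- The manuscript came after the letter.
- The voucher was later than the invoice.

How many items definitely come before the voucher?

Directly stated before the voucher: the invoice, the letter, and the report.
The package reaches the voucher via the package → the letter → the voucher.
No chain forces the manuscript (or any of the others) ahead of the voucher.
That's the invoice, the letter, the package, and the report — 4 in all.

4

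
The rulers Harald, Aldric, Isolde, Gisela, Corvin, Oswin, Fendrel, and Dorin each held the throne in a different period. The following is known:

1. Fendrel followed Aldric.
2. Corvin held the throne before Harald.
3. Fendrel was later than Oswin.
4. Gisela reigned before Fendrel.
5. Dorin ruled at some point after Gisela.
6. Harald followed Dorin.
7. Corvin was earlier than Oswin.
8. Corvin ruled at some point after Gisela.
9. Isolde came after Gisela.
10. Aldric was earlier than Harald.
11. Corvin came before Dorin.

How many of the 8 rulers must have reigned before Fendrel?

Directly stated before Fendrel: Aldric, Gisela, and Oswin.
Corvin reaches Fendrel via Corvin → Oswin → Fendrel.
No chain forces Dorin (or any of the others) ahead of Fendrel.
That's Aldric, Corvin, Gisela, and Oswin — 4 in all.

4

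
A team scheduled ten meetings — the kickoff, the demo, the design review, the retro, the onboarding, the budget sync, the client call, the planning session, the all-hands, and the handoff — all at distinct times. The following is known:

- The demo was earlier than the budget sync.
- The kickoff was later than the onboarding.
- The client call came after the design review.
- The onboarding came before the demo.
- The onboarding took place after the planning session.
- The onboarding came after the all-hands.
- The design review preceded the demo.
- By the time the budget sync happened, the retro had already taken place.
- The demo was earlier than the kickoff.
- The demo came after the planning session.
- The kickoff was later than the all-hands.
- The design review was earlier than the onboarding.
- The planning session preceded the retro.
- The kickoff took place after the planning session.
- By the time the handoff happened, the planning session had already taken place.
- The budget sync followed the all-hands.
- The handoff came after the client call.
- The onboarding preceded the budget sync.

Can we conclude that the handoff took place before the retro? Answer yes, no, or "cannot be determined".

No chain of stated constraints runs from the handoff to the retro, and none runs from the retro to the handoff either.
So the relative order of the handoff and the retro is not fixed by the given facts.

cannot be determined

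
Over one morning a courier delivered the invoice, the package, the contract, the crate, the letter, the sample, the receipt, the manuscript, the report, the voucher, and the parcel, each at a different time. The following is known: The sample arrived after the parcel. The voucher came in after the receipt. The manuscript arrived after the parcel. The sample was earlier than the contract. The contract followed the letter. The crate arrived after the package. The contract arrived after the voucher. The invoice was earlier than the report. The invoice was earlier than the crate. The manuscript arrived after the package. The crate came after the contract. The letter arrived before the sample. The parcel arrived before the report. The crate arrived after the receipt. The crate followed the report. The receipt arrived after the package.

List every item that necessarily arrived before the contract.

Directly stated before the contract: the letter, the sample, and the voucher.
The package reaches the contract via the package → the receipt → the voucher → the contract.
The parcel reaches the contract via the parcel → the sample → the contract.
The receipt reaches the contract via the receipt → the voucher → the contract.

the letter, the package, the parcel, the receipt, the sample, the voucher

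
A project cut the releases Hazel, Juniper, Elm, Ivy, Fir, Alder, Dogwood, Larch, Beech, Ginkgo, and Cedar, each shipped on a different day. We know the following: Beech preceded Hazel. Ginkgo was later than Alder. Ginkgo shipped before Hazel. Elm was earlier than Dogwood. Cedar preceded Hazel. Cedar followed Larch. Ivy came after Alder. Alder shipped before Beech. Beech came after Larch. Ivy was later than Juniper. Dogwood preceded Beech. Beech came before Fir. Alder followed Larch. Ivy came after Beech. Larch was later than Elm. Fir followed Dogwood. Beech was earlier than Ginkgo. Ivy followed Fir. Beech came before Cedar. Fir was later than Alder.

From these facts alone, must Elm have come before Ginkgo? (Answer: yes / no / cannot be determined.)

Chain the constraints: Elm → Larch → Beech → Ginkgo. Each link is directly stated, so Elm comes before Ginkgo.

yes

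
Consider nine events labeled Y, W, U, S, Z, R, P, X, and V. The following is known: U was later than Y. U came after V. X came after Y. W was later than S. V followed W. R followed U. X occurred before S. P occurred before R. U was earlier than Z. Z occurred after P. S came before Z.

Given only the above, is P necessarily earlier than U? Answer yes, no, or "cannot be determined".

cannot be determined

No chain of stated constraints runs from P to U, and none runs from U to P either.
So the relative order of P and U is not fixed by the given facts.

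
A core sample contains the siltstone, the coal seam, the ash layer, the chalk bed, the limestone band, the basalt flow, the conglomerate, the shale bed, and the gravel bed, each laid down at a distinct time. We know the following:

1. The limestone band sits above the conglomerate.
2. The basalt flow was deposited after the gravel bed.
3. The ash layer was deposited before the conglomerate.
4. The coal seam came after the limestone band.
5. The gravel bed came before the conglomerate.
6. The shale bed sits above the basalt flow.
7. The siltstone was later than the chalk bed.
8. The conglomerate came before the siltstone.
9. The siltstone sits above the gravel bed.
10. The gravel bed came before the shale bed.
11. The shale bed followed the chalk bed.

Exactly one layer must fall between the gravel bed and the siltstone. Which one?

Tracing the constraints gives the gravel bed → the conglomerate → the siltstone, so the conglomerate sits after the gravel bed and before the siltstone.
No other layer is forced both after the gravel bed and before the siltstone.

the conglomerate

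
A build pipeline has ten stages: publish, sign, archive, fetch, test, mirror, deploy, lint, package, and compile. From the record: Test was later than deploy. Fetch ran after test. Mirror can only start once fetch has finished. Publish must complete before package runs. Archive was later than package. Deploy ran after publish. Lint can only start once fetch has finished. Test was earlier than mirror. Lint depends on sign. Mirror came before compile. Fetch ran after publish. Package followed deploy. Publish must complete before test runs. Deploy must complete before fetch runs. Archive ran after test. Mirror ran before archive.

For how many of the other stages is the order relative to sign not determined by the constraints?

8

Forced after sign: lint.
That leaves archive, compile, deploy, fetch, mirror, package, publish, and test with no forced order relative to sign — 8.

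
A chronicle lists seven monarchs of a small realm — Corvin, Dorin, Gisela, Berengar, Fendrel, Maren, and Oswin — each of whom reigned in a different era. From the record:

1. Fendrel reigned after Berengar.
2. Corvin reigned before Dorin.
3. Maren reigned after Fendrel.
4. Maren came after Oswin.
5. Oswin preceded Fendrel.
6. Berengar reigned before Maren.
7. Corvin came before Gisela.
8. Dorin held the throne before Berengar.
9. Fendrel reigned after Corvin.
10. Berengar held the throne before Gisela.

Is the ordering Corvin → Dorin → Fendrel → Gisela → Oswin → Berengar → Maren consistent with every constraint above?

no

The constraints require Oswin before Fendrel, but in the proposed sequence Fendrel appears ahead of Oswin. That one violation is enough.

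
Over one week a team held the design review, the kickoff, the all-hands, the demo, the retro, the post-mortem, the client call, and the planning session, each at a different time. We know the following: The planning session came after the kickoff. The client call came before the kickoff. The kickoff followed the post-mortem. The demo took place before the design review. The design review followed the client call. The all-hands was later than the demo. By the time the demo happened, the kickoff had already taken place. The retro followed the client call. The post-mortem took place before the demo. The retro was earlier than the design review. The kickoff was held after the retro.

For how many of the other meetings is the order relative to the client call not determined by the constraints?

1

Forced after the client call: the all-hands, the demo, the design review, the kickoff, the planning session, and the retro.
That leaves the post-mortem with no forced order relative to the client call — 1.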